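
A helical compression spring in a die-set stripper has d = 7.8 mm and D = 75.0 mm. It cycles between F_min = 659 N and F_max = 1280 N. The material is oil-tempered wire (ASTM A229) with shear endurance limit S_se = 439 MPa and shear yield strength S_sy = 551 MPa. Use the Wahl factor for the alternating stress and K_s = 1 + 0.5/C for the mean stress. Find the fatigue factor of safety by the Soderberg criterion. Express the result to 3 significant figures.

C = D/d = 75.0/7.8 = 9.6154; K_W = (4C−1)/(4C−4)+0.615/C = 1.1510; K_s = 1+0.5/C = 1.0520
F_a = (F_max−F_min)/2 = 310.5 N; F_m = (F_max+F_min)/2 = 969.5 N
τ_a = K_W·8F_aD/(πd³) = 1.1510 × 124.96 = 143.83 MPa
τ_m = K_s·8F_mD/(πd³) = 1.0520 × 390.18 = 410.47 MPa
Soderberg: 1/n_f = τ_a/S_se + τ_m/S_sy = 143.83/439 + 410.47/551 = 0.32764 + 0.74495 = 1.0726
n_f = 1/1.0726 = 0.9323

0.932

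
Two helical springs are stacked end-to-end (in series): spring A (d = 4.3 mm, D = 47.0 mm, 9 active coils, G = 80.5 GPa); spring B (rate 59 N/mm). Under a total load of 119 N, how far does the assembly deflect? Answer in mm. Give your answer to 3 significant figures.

34.3 mm

k_A = Gd⁴/(8D³N_a) = (80.5×10³)(4.3⁴)/(8·47.0³·9) = 3.6817 N/mm
Series: 1/k_eq = 1/3.6817 + 1/59 = 0.28857; k_eq = 3.4654 N/mm
δ = F/k_eq = 119/3.4654 = 34.339 mm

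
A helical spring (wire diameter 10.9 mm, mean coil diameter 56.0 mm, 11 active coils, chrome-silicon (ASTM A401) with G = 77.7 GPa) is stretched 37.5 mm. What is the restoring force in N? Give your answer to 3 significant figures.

k = Gd⁴/(8D³N_a) = (77.7×10³)(10.9⁴)/(8·56.0³·11) = 70.971 N/mm
F = k·δ = 70.971 × 37.5 = 2661.4 N

2660 N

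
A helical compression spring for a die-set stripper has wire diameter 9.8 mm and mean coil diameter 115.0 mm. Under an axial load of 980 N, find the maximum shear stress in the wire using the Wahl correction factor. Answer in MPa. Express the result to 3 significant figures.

Spring index C = D/d = 115.0/9.8 = 11.7347
K_W = (4C−1)/(4C−4) + 0.615/C = 45.939/42.939 + 0.0524 = 1.1223
τ₀ = 8FD/(πd³) = 8·980·115.0/(π·9.8³) = 901600/2956.8 = 304.92 MPa
τ_max = K·τ₀ = 1.1223 × 304.92 = 342.2 MPa

342 MPa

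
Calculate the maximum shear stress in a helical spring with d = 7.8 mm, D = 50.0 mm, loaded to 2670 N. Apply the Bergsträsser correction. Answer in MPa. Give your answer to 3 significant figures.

875 MPa

Spring index C = D/d = 50.0/7.8 = 6.4103
K_B = (4C+2)/(4C−3) = 27.641/22.641 = 1.2208
τ₀ = 8FD/(πd³) = 8·2670·50.0/(π·7.8³) = 1.068e+06/1490.8 = 716.37 MPa
τ_max = K·τ₀ = 1.2208 × 716.37 = 874.57 MPa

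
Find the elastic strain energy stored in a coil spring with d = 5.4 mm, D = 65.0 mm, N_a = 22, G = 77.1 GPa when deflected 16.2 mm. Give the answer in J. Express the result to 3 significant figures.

0.178 J

k = Gd⁴/(8D³N_a) = (77.1×10³)(5.4⁴)/(8·65.0³·22) = 1.3564 N/mm
U = ½kδ² = 0.5 × 1.3564 × 16.2² = 177.98 N·mm = 0.17798 J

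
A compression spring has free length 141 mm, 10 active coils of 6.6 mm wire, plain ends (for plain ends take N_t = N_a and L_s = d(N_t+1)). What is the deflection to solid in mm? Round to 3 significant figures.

N_t = 10; L_s = 6.6·11 = 72.6 mm
δ_solid = L₀ − L_s = 141 − 72.6 = 68.4 mm

68.4 mm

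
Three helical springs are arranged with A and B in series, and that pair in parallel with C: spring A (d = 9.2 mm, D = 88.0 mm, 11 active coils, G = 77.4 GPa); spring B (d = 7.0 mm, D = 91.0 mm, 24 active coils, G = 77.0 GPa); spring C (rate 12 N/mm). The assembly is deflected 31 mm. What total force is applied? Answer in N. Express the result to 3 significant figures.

k_A = Gd⁴/(8D³N_a) = (77.4×10³)(9.2⁴)/(8·88.0³·11) = 9.2462 N/mm
k_B = Gd⁴/(8D³N_a) = (77.0×10³)(7.0⁴)/(8·91.0³·24) = 1.2778 N/mm
Springs A,B series: k_AB = 1/(1/9.2462+1/1.2778) = 1.1226 N/mm; parallel with C: k_eq = 1.1226+12 = 13.123 N/mm
F = k_eq·δ = 13.123·31 = 406.8 N

407 N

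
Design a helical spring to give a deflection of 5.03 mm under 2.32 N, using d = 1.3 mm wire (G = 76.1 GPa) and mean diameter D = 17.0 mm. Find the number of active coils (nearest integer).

12

Required rate k = F/δ = 2.32/5.03 = 0.46123 N/mm
N_a = Gd⁴/(8D³k) = (76.1×10³ × 1.3⁴)/(8 × 17.0³ × 0.46123)
    = 217349 / 18128.3 = 11.99 → 12 coils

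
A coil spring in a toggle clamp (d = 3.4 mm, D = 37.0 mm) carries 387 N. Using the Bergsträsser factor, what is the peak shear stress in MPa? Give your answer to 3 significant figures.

1040 MPa

Spring index C = D/d = 37.0/3.4 = 10.8824
K_B = (4C+2)/(4C−3) = 45.529/40.529 = 1.1234
τ₀ = 8FD/(πd³) = 8·387·37.0/(π·3.4³) = 114552/123.48 = 927.72 MPa
τ_max = K·τ₀ = 1.1234 × 927.72 = 1042.2 MPa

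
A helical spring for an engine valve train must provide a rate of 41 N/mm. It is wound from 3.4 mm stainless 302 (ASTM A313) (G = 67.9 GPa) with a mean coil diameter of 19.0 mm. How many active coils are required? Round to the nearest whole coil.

N_a = Gd⁴/(8D³k) = (67.9×10³ × 3.4⁴)/(8 × 19.0³ × 41)
    = 9.07372e+06 / 2.24975e+06 = 4.033 → 4 coils

4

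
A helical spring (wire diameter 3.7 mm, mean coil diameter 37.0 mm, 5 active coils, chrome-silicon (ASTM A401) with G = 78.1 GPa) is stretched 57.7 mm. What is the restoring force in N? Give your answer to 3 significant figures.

417 N

k = Gd⁴/(8D³N_a) = (78.1×10³)(3.7⁴)/(8·37.0³·5) = 7.2243 N/mm
F = k·δ = 7.2243 × 57.7 = 416.84 N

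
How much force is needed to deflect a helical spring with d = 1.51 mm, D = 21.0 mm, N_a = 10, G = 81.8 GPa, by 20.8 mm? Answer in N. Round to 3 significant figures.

k = Gd⁴/(8D³N_a) = (81.8×10³)(1.51⁴)/(8·21.0³·10) = 0.574 N/mm
F = k·δ = 0.574 × 20.8 = 11.939 N

11.9 N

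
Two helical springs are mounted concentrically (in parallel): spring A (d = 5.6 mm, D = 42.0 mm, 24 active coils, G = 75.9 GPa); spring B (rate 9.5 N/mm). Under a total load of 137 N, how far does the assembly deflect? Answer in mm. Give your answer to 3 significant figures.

9.29 mm

k_A = Gd⁴/(8D³N_a) = (75.9×10³)(5.6⁴)/(8·42.0³·24) = 5.2474 N/mm
Parallel: k_eq = 5.2474 + 9.5 = 14.747 N/mm
δ = F/k_eq = 137/14.747 = 9.2898 mm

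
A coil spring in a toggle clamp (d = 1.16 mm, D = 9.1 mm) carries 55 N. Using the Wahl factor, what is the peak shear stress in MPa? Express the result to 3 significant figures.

Spring index C = D/d = 9.1/1.16 = 7.8448
K_W = (4C−1)/(4C−4) + 0.615/C = 30.379/27.379 + 0.0784 = 1.1880
τ₀ = 8FD/(πd³) = 8·55·9.1/(π·1.16³) = 4004/4.9037 = 816.53 MPa
τ_max = K·τ₀ = 1.1880 × 816.53 = 970.01 MPa

970 MPa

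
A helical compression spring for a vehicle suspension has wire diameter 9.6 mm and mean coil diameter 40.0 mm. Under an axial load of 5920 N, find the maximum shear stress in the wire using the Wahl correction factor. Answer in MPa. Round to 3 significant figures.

Spring index C = D/d = 40.0/9.6 = 4.1667
K_W = (4C−1)/(4C−4) + 0.615/C = 15.667/12.667 + 0.1476 = 1.3844
τ₀ = 8FD/(πd³) = 8·5920·40.0/(π·9.6³) = 1.8944e+06/2779.5 = 681.57 MPa
τ_max = K·τ₀ = 1.3844 × 681.57 = 943.59 MPa

944 MPa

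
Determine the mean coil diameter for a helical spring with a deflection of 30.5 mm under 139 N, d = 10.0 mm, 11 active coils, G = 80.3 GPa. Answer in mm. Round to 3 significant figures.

Required rate k = F/δ = 139/30.5 = 4.5574 N/mm
D = (Gd⁴/(8N_a·k))^(1/3) = (80.3×10³·10.0⁴/(8·11·4.5574))^(1/3)
  = (2.00225e+06)^(1/3) = 126.0393 mm

126 mm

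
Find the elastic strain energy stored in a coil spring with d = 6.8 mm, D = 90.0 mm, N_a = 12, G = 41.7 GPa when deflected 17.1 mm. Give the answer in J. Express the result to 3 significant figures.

0.186 J

k = Gd⁴/(8D³N_a) = (41.7×10³)(6.8⁴)/(8·90.0³·12) = 1.274 N/mm
U = ½kδ² = 0.5 × 1.274 × 17.1² = 186.27 N·mm = 0.18627 J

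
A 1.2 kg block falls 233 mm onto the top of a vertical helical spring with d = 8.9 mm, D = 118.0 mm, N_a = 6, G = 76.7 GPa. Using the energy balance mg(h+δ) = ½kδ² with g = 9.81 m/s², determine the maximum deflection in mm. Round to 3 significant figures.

k = Gd⁴/(8D³N_a) = (76.7×10³)(8.9⁴)/(8·118.0³·6) = 6.1019 N/mm
W = mg = 1.2 × 9.81 = 11.772 N
½kδ² − Wδ − Wh = 0 → δ = (W + √(W² + 2kWh))/k
δ = (11.772 + √(138.58 + 33473.7))/6.1019 = (11.772 + 183.34)/6.1019 = 31.975 mm

32.0 mm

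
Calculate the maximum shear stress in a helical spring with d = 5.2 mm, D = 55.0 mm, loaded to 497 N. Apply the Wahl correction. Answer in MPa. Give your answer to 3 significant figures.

Spring index C = D/d = 55.0/5.2 = 10.5769
K_W = (4C−1)/(4C−4) + 0.615/C = 41.308/38.308 + 0.0581 = 1.1365
τ₀ = 8FD/(πd³) = 8·497·55.0/(π·5.2³) = 218680/441.73 = 495.05 MPa
τ_max = K·τ₀ = 1.1365 × 495.05 = 562.6 MPa

563 MPa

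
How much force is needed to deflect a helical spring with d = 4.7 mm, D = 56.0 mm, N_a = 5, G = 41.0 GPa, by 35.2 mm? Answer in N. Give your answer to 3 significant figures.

100 N

k = Gd⁴/(8D³N_a) = (41.0×10³)(4.7⁴)/(8·56.0³·5) = 2.8481 N/mm
F = k·δ = 2.8481 × 35.2 = 100.25 N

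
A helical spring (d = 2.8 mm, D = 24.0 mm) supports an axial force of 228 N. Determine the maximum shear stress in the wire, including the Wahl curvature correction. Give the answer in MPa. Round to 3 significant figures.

Spring index C = D/d = 24.0/2.8 = 8.5714
K_W = (4C−1)/(4C−4) + 0.615/C = 33.286/30.286 + 0.0717 = 1.1708
τ₀ = 8FD/(πd³) = 8·228·24.0/(π·2.8³) = 43776/68.964 = 634.76 MPa
τ_max = K·τ₀ = 1.1708 × 634.76 = 743.19 MPa

743 MPa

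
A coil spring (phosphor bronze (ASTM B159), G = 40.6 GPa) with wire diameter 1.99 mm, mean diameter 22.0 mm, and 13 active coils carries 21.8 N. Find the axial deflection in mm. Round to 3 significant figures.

k = Gd⁴/(8D³N_a) = (40.6×10³)(1.99⁴)/(8·22.0³·13) = 0.57496 N/mm
δ = F/k = 21.8 / 0.57496 = 37.916 mm

37.9 mm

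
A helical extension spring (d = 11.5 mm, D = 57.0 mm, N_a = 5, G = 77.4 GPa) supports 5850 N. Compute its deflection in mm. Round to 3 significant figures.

32.0 mm

k = Gd⁴/(8D³N_a) = (77.4×10³)(11.5⁴)/(8·57.0³·5) = 182.75 N/mm
δ = F/k = 5850 / 182.75 = 32.012 mm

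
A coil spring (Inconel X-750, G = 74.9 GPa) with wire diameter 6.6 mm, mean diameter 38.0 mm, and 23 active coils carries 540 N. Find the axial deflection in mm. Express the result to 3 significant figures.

38.4 mm

k = Gd⁴/(8D³N_a) = (74.9×10³)(6.6⁴)/(8·38.0³·23) = 14.076 N/mm
δ = F/k = 540 / 14.076 = 38.362 mm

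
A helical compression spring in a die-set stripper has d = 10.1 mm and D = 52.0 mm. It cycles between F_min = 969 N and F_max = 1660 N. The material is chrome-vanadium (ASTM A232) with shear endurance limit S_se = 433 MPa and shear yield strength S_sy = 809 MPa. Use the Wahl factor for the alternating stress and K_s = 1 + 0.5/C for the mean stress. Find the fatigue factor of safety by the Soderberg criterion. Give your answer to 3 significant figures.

C = D/d = 52.0/10.1 = 5.1485; K_W = (4C−1)/(4C−4)+0.615/C = 1.3002; K_s = 1+0.5/C = 1.0971
F_a = (F_max−F_min)/2 = 345.5 N; F_m = (F_max+F_min)/2 = 1314.5 N
τ_a = K_W·8F_aD/(πd³) = 1.3002 × 44.405 = 57.737 MPa
τ_m = K_s·8F_mD/(πd³) = 1.0971 × 168.94 = 185.35 MPa
Soderberg: 1/n_f = τ_a/S_se + τ_m/S_sy = 57.737/433 + 185.35/809 = 0.13334 + 0.22911 = 0.36245
n_f = 1/0.36245 = 2.759

2.76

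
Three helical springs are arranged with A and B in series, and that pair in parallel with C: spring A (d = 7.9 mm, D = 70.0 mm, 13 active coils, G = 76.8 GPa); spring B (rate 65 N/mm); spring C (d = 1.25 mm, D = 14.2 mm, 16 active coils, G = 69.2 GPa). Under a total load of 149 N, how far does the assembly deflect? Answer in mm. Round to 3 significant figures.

k_A = Gd⁴/(8D³N_a) = (76.8×10³)(7.9⁴)/(8·70.0³·13) = 8.3858 N/mm
k_C = Gd⁴/(8D³N_a) = (69.2×10³)(1.25⁴)/(8·14.2³·16) = 0.46097 N/mm
Springs A,B series: k_AB = 1/(1/8.3858+1/65) = 7.4275 N/mm; parallel with C: k_eq = 7.4275+0.46097 = 7.8885 N/mm
δ = F/k_eq = 149/7.8885 = 18.888 mm

18.9 mm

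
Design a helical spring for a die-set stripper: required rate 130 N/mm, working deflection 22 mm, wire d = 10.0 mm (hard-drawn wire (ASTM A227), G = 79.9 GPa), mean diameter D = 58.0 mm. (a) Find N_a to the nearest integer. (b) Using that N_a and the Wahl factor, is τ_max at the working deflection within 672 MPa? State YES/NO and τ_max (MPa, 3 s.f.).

N_a = Gd⁴/(8D³k) = (79.9×10³)(10.0⁴)/(8·58.0³·130) = 3.938 → N_a = 4
Actual rate k = Gd⁴/(8D³·4) = 127.97 N/mm
Working load F = kδ = 127.97·22 = 2815.4 N
C = 58.0/10.0 = 5.8000; K_W = (4C−1)/(4C−4)+0.615/C = 1.2623
τ_max = K_W·8FD/(πd³) = 1.2623·415.82 = 524.88 MPa
τ_max ≤ 672 MPa → acceptable

(a) 4 coils; (b) YES, τ_max = 525 MPa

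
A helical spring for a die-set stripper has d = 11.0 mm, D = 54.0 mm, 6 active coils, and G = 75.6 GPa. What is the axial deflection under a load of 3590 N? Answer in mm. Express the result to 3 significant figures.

k = Gd⁴/(8D³N_a) = (75.6×10³)(11.0⁴)/(8·54.0³·6) = 146.44 N/mm
δ = F/k = 3590 / 146.44 = 24.515 mm

24.5 mm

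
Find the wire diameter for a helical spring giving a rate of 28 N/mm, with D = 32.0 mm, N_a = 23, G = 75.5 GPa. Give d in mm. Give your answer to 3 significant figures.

6.88 mm

d = (8D³N_a·k / G)^(1/4) = (8·32.0³·23·28 / (75.5×10³))^0.25
  = (2236)^0.25 = 6.8765 mm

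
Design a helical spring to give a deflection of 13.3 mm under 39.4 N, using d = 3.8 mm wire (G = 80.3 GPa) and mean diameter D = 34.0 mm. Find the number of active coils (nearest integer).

18

Required rate k = F/δ = 39.4/13.3 = 2.9624 N/mm
N_a = Gd⁴/(8D³k) = (80.3×10³ × 3.8⁴)/(8 × 34.0³ × 2.9624)
    = 1.67436e+07 / 931475 = 17.98 → 18 coils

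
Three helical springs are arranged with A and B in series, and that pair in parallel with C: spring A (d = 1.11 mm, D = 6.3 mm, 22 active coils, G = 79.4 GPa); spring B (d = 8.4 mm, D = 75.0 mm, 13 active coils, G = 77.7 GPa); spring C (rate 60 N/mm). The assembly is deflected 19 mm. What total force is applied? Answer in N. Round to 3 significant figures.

k_A = Gd⁴/(8D³N_a) = (79.4×10³)(1.11⁴)/(8·6.3³·22) = 2.7389 N/mm
k_B = Gd⁴/(8D³N_a) = (77.7×10³)(8.4⁴)/(8·75.0³·13) = 8.817 N/mm
Springs A,B series: k_AB = 1/(1/2.7389+1/8.817) = 2.0898 N/mm; parallel with C: k_eq = 2.0898+60 = 62.09 N/mm
F = k_eq·δ = 62.09·19 = 1179.7 N

1180 N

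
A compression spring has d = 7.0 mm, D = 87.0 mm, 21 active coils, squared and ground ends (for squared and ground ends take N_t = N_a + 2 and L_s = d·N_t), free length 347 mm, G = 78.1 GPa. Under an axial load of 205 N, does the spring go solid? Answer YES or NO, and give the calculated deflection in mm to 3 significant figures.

NO, δ = 121 mm

k = Gd⁴/(8D³N_a) = (78.1×10³)(7.0⁴)/(8·87.0³·21) = 1.695 N/mm
N_t = 23; L_s = 7.0·23 = 161 mm; δ_solid = L₀ − L_s = 347 − 161 = 186 mm
δ = F/k = 205/1.695 = 120.94 mm
δ < δ_solid → spring does not go solid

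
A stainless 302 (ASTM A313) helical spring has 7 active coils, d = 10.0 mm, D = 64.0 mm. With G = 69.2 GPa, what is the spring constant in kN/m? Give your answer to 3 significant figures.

47.1 kN/m

k = Gd⁴/(8D³N_a) = (69.2×10³ × 10.0⁴) / (8 × 64.0³ × 7)
  = 6.92e+08 / 1.46801e+07 = 47.139 N/mm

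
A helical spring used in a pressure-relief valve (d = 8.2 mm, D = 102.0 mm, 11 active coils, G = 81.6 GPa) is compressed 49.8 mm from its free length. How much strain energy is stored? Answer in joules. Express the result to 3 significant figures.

4.90 J

k = Gd⁴/(8D³N_a) = (81.6×10³)(8.2⁴)/(8·102.0³·11) = 3.9506 N/mm
U = ½kδ² = 0.5 × 3.9506 × 49.8² = 4898.8 N·mm = 4.8988 J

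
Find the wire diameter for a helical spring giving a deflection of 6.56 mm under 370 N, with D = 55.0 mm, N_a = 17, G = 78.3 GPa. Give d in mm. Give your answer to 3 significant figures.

11.3 mm

Required rate k = F/δ = 370/6.56 = 56.402 N/mm
d = (8D³N_a·k / G)^(1/4) = (8·55.0³·17·56.402 / (78.3×10³))^0.25
  = (16299)^0.25 = 11.2990 mm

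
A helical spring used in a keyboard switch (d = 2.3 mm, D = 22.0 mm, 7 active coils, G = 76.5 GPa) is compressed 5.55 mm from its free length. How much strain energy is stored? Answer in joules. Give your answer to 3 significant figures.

k = Gd⁴/(8D³N_a) = (76.5×10³)(2.3⁴)/(8·22.0³·7) = 3.5902 N/mm
U = ½kδ² = 0.5 × 3.5902 × 5.55² = 55.293 N·mm = 0.055293 J

0.0553 J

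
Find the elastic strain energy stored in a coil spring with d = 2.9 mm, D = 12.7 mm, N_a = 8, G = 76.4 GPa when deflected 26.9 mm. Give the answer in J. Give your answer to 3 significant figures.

14.9 J

k = Gd⁴/(8D³N_a) = (76.4×10³)(2.9⁴)/(8·12.7³·8) = 41.219 N/mm
U = ½kδ² = 0.5 × 41.219 × 26.9² = 14913 N·mm = 14.913 J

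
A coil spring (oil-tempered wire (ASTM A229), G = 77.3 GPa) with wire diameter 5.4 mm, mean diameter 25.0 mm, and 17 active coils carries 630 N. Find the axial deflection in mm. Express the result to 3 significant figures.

k = Gd⁴/(8D³N_a) = (77.3×10³)(5.4⁴)/(8·25.0³·17) = 30.931 N/mm
δ = F/k = 630 / 30.931 = 20.368 mm

20.4 mm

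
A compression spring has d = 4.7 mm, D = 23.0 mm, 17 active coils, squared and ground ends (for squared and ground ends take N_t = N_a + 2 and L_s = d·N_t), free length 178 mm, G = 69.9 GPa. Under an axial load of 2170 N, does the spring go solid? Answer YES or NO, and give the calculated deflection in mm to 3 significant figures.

k = Gd⁴/(8D³N_a) = (69.9×10³)(4.7⁴)/(8·23.0³·17) = 20.613 N/mm
N_t = 19; L_s = 4.7·19 = 89.3 mm; δ_solid = L₀ − L_s = 178 − 89.3 = 88.7 mm
δ = F/k = 2170/20.613 = 105.27 mm
δ ≥ δ_solid → spring goes solid

YES, δ = 105 mm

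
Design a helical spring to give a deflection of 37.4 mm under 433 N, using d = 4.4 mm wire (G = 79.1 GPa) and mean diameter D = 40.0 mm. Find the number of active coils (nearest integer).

Required rate k = F/δ = 433/37.4 = 11.578 N/mm
N_a = Gd⁴/(8D³k) = (79.1×10³ × 4.4⁴)/(8 × 40.0³ × 11.578)
    = 2.96474e+07 / 5.9277e+06 = 5.002 → 5 coils

5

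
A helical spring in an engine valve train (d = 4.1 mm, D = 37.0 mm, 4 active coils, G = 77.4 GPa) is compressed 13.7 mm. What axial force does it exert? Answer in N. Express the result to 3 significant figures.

185 N

k = Gd⁴/(8D³N_a) = (77.4×10³)(4.1⁴)/(8·37.0³·4) = 13.493 N/mm
F = k·δ = 13.493 × 13.7 = 184.86 N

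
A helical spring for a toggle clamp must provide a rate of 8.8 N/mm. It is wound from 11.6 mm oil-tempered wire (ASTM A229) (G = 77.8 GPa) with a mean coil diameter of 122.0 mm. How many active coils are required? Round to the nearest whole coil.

N_a = Gd⁴/(8D³k) = (77.8×10³ × 11.6⁴)/(8 × 122.0³ × 8.8)
    = 1.40868e+09 / 1.27836e+08 = 11.02 → 11 coils

11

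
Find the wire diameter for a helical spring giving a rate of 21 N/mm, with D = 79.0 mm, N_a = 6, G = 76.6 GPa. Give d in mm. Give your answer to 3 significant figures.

d = (8D³N_a·k / G)^(1/4) = (8·79.0³·6·21 / (76.6×10³))^0.25
  = (6488)^0.25 = 8.9749 mm

8.97 mm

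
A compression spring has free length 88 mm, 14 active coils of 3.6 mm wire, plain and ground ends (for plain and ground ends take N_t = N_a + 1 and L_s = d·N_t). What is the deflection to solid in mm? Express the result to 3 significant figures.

N_t = 15; L_s = 3.6·15 = 54 mm
δ_solid = L₀ − L_s = 88 − 54 = 34 mm

34.0 mm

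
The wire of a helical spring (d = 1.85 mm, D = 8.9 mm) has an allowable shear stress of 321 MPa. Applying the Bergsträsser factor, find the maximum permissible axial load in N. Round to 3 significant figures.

C = D/d = 8.9/1.85 = 4.8108
K_B = (4C+2)/(4C−3) = 21.243/16.243 = 1.3078
τ_max = K·8FD/(πd³) → F_max = τ_allow·πd³/(8DK)
F_max = 321·π·1.85³/(8·8.9·1.3078) = 6385.1/93.117 = 68.571 N

68.6 N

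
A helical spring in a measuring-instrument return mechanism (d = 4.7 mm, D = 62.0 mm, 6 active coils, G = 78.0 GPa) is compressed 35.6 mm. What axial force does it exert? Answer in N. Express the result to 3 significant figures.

118 N

k = Gd⁴/(8D³N_a) = (78.0×10³)(4.7⁴)/(8·62.0³·6) = 3.3271 N/mm
F = k·δ = 3.3271 × 35.6 = 118.45 N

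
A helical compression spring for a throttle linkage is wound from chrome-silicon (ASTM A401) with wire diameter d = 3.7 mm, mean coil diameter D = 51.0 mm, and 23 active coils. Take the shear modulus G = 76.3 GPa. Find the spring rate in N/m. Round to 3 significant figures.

586 N/m

k = Gd⁴/(8D³N_a) = (76.3×10³ × 3.7⁴) / (8 × 51.0³ × 23)
  = 1.42998e+07 / 2.44078e+07 = 0.58587 N/mm = 585.87 N/m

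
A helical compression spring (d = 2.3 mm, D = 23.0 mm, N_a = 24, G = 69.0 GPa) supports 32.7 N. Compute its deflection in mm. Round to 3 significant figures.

k = Gd⁴/(8D³N_a) = (69.0×10³)(2.3⁴)/(8·23.0³·24) = 0.82656 N/mm
δ = F/k = 32.7 / 0.82656 = 39.561 mm

39.6 mm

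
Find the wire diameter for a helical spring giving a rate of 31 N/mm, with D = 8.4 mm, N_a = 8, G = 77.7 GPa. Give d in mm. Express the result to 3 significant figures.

d = (8D³N_a·k / G)^(1/4) = (8·8.4³·8·31 / (77.7×10³))^0.25
  = (15.134)^0.25 = 1.9724 mm

1.97 mm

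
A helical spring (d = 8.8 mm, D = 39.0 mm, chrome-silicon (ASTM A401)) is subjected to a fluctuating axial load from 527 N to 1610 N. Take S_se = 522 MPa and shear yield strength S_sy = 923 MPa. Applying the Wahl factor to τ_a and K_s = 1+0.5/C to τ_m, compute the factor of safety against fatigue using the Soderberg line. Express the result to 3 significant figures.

C = D/d = 39.0/8.8 = 4.4318; K_W = (4C−1)/(4C−4)+0.615/C = 1.3573; K_s = 1+0.5/C = 1.1128
F_a = (F_max−F_min)/2 = 541.5 N; F_m = (F_max+F_min)/2 = 1068.5 N
τ_a = K_W·8F_aD/(πd³) = 1.3573 × 78.914 = 107.11 MPa
τ_m = K_s·8F_mD/(πd³) = 1.1128 × 155.72 = 173.28 MPa
Soderberg: 1/n_f = τ_a/S_se + τ_m/S_sy = 107.11/522 + 173.28/923 = 0.20519 + 0.18774 = 0.39293
n_f = 1/0.39293 = 2.545

2.54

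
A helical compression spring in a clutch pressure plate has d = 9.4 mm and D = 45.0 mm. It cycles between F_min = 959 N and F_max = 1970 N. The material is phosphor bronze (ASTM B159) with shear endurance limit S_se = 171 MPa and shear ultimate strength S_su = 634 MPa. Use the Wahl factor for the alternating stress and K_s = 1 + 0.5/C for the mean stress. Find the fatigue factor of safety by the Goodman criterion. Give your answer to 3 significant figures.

1.12

C = D/d = 45.0/9.4 = 4.7872; K_W = (4C−1)/(4C−4)+0.615/C = 1.3265; K_s = 1+0.5/C = 1.1044
F_a = (F_max−F_min)/2 = 505.5 N; F_m = (F_max+F_min)/2 = 1464.5 N
τ_a = K_W·8F_aD/(πd³) = 1.3265 × 69.741 = 92.512 MPa
τ_m = K_s·8F_mD/(πd³) = 1.1044 × 202.05 = 223.15 MPa
Goodman: 1/n_f = τ_a/S_se + τ_m/S_su = 92.512/171 + 223.15/634 = 0.54101 + 0.35198 = 0.89298
n_f = 1/0.89298 = 1.12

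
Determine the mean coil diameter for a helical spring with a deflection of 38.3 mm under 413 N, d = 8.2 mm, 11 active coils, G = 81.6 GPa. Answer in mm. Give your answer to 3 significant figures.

73.0 mm

Required rate k = F/δ = 413/38.3 = 10.783 N/mm
D = (Gd⁴/(8N_a·k))^(1/3) = (81.6×10³·8.2⁴/(8·11·10.783))^(1/3)
  = (388787)^(1/3) = 72.9856 mm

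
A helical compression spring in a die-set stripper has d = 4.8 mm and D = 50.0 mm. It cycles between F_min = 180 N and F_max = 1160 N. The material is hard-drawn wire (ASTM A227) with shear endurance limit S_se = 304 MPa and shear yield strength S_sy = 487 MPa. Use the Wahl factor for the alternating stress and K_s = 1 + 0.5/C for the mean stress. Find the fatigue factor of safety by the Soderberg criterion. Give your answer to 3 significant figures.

C = D/d = 50.0/4.8 = 10.4167; K_W = (4C−1)/(4C−4)+0.615/C = 1.1387; K_s = 1+0.5/C = 1.0480
F_a = (F_max−F_min)/2 = 490 N; F_m = (F_max+F_min)/2 = 670 N
τ_a = K_W·8F_aD/(πd³) = 1.1387 × 564.13 = 642.37 MPa
τ_m = K_s·8F_mD/(πd³) = 1.0480 × 771.37 = 808.39 MPa
Soderberg: 1/n_f = τ_a/S_se + τ_m/S_sy = 642.37/304 + 808.39/487 = 2.11307 + 1.65994 = 3.773
n_f = 1/3.773 = 0.265

0.265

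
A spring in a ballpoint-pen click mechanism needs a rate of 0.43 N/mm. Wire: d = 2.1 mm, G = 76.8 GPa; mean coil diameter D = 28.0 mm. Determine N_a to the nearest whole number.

N_a = Gd⁴/(8D³k) = (76.8×10³ × 2.1⁴)/(8 × 28.0³ × 0.43)
    = 1.49361e+06 / 75514.9 = 19.78 → 20 coils

20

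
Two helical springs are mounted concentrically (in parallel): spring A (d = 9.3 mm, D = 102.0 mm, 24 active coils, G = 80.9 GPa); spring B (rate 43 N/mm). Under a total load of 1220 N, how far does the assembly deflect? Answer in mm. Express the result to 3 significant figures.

k_A = Gd⁴/(8D³N_a) = (80.9×10³)(9.3⁴)/(8·102.0³·24) = 2.9702 N/mm
Parallel: k_eq = 2.9702 + 43 = 45.97 N/mm
δ = F/k_eq = 1220/45.97 = 26.539 mm

26.5 mm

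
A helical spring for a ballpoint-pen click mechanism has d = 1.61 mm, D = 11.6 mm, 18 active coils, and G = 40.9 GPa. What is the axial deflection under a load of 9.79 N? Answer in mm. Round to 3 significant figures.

8.01 mm

k = Gd⁴/(8D³N_a) = (40.9×10³)(1.61⁴)/(8·11.6³·18) = 1.2226 N/mm
δ = F/k = 9.79 / 1.2226 = 8.0074 mm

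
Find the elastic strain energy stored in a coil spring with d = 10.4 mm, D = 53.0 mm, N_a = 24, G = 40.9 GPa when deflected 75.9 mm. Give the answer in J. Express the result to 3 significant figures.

k = Gd⁴/(8D³N_a) = (40.9×10³)(10.4⁴)/(8·53.0³·24) = 16.739 N/mm
U = ½kδ² = 0.5 × 16.739 × 75.9² = 48215 N·mm = 48.215 J

48.2 J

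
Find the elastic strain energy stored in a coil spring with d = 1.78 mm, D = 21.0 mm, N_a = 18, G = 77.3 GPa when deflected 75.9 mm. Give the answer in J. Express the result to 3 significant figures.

k = Gd⁴/(8D³N_a) = (77.3×10³)(1.78⁴)/(8·21.0³·18) = 0.58189 N/mm
U = ½kδ² = 0.5 × 0.58189 × 75.9² = 1676.1 N·mm = 1.6761 J

1.68 J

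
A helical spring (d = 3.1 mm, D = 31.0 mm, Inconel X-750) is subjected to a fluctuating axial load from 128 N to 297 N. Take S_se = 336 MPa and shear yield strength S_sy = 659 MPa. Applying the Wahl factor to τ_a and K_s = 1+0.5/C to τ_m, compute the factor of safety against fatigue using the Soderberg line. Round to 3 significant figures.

C = D/d = 31.0/3.1 = 10.0000; K_W = (4C−1)/(4C−4)+0.615/C = 1.1448; K_s = 1+0.5/C = 1.0500
F_a = (F_max−F_min)/2 = 84.5 N; F_m = (F_max+F_min)/2 = 212.5 N
τ_a = K_W·8F_aD/(πd³) = 1.1448 × 223.91 = 256.34 MPa
τ_m = K_s·8F_mD/(πd³) = 1.0500 × 563.09 = 591.24 MPa
Soderberg: 1/n_f = τ_a/S_se + τ_m/S_sy = 256.34/336 + 591.24/659 = 0.76292 + 0.89718 = 1.6601
n_f = 1/1.6601 = 0.6024

0.602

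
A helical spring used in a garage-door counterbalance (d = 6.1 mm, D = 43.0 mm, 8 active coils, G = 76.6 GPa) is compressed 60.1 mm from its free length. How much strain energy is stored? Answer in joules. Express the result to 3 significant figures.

k = Gd⁴/(8D³N_a) = (76.6×10³)(6.1⁴)/(8·43.0³·8) = 20.843 N/mm
U = ½kδ² = 0.5 × 20.843 × 60.1² = 37643 N·mm = 37.643 J

37.6 J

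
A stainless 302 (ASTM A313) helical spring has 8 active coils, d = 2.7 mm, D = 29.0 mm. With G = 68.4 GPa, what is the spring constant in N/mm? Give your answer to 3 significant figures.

k = Gd⁴/(8D³N_a) = (68.4×10³ × 2.7⁴) / (8 × 29.0³ × 8)
  = 3.63506e+06 / 1.5609e+06 = 2.3288 N/mm

2.33 N/mm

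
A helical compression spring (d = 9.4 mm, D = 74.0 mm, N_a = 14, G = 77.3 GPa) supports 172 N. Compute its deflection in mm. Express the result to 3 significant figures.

k = Gd⁴/(8D³N_a) = (77.3×10³)(9.4⁴)/(8·74.0³·14) = 13.298 N/mm
δ = F/k = 172 / 13.298 = 12.935 mm

12.9 mm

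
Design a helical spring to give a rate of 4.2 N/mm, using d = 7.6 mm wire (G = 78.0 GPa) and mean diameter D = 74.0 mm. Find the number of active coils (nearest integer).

N_a = Gd⁴/(8D³k) = (78.0×10³ × 7.6⁴)/(8 × 74.0³ × 4.2)
    = 2.60225e+08 / 1.36155e+07 = 19.11 → 19 coils

19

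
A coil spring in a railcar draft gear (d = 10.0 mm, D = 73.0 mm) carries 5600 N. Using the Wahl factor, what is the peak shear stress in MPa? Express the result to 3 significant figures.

Spring index C = D/d = 73.0/10.0 = 7.3000
K_W = (4C−1)/(4C−4) + 0.615/C = 28.200/25.200 + 0.0842 = 1.2033
τ₀ = 8FD/(πd³) = 8·5600·73.0/(π·10.0³) = 3.2704e+06/3141.6 = 1041 MPa
τ_max = K·τ₀ = 1.2033 × 1041 = 1252.6 MPa

1250 MPa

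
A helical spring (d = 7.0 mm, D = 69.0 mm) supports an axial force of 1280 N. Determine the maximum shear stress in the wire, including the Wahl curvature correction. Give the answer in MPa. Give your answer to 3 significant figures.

752 MPa

Spring index C = D/d = 69.0/7.0 = 9.8571
K_W = (4C−1)/(4C−4) + 0.615/C = 38.429/35.429 + 0.0624 = 1.1471
τ₀ = 8FD/(πd³) = 8·1280·69.0/(π·7.0³) = 706560/1077.6 = 655.7 MPa
τ_max = K·τ₀ = 1.1471 × 655.7 = 752.13 MPa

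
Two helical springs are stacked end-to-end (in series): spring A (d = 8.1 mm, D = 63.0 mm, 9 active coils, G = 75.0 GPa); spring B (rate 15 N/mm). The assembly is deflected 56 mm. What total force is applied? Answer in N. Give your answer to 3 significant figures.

457 N

k_A = Gd⁴/(8D³N_a) = (75.0×10³)(8.1⁴)/(8·63.0³·9) = 17.933 N/mm
Series: 1/k_eq = 1/17.933 + 1/15 = 0.12243; k_eq = 8.1679 N/mm
F = k_eq·δ = 8.1679·56 = 457.4 N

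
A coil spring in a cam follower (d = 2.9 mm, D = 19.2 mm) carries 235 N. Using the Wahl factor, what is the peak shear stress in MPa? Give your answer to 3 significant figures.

578 MPa

Spring index C = D/d = 19.2/2.9 = 6.6207
K_W = (4C−1)/(4C−4) + 0.615/C = 25.483/22.483 + 0.0929 = 1.2263
τ₀ = 8FD/(πd³) = 8·235·19.2/(π·2.9³) = 36096/76.62 = 471.1 MPa
τ_max = K·τ₀ = 1.2263 × 471.1 = 577.73 MPa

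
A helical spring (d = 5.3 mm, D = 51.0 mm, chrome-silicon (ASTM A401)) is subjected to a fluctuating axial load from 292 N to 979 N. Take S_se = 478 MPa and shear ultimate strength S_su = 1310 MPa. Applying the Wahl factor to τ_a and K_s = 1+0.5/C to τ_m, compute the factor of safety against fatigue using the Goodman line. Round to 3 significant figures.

0.857

C = D/d = 51.0/5.3 = 9.6226; K_W = (4C−1)/(4C−4)+0.615/C = 1.1509; K_s = 1+0.5/C = 1.0520
F_a = (F_max−F_min)/2 = 343.5 N; F_m = (F_max+F_min)/2 = 635.5 N
τ_a = K_W·8F_aD/(πd³) = 1.1509 × 299.65 = 344.86 MPa
τ_m = K_s·8F_mD/(πd³) = 1.0520 × 554.37 = 583.17 MPa
Goodman: 1/n_f = τ_a/S_se + τ_m/S_su = 344.86/478 + 583.17/1310 = 0.72147 + 0.44517 = 1.1666
n_f = 1/1.1666 = 0.8572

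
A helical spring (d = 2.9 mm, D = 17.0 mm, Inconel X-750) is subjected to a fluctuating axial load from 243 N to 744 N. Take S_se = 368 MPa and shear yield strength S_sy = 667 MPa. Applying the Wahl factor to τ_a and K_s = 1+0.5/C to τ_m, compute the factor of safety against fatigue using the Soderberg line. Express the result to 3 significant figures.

C = D/d = 17.0/2.9 = 5.8621; K_W = (4C−1)/(4C−4)+0.615/C = 1.2592; K_s = 1+0.5/C = 1.0853
F_a = (F_max−F_min)/2 = 250.5 N; F_m = (F_max+F_min)/2 = 493.5 N
τ_a = K_W·8F_aD/(πd³) = 1.2592 × 444.63 = 559.87 MPa
τ_m = K_s·8F_mD/(πd³) = 1.0853 × 875.96 = 950.67 MPa
Soderberg: 1/n_f = τ_a/S_se + τ_m/S_sy = 559.87/368 + 950.67/667 = 1.52138 + 1.42529 = 2.9467
n_f = 1/2.9467 = 0.3394

0.339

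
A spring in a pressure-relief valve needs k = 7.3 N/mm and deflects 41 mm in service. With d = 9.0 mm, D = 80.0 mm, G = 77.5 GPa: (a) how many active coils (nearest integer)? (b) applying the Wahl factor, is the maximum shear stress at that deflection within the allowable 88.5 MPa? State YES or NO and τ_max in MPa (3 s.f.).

N_a = Gd⁴/(8D³k) = (77.5×10³)(9.0⁴)/(8·80.0³·7.3) = 17.01 → N_a = 17
Actual rate k = Gd⁴/(8D³·17) = 7.3024 N/mm
Working load F = kδ = 7.3024·41 = 299.4 N
C = 80.0/9.0 = 8.8889; K_W = (4C−1)/(4C−4)+0.615/C = 1.1643
τ_max = K_W·8FD/(πd³) = 1.1643·83.666 = 97.409 MPa
τ_max > 88.5 MPa → exceeds allowable

(a) 17 coils; (b) NO, τ_max = 97.4 MPa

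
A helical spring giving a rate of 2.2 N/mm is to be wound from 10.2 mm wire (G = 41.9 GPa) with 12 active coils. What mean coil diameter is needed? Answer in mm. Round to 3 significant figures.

D = (Gd⁴/(8N_a·k))^(1/3) = (41.9×10³·10.2⁴/(8·12·2.2))^(1/3)
  = (2.14744e+06)^(1/3) = 129.0150 mm

129 mm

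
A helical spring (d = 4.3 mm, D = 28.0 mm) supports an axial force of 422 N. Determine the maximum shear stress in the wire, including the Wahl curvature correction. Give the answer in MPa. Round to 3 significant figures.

466 MPa

Spring index C = D/d = 28.0/4.3 = 6.5116
K_W = (4C−1)/(4C−4) + 0.615/C = 25.047/22.047 + 0.0944 = 1.2305
τ₀ = 8FD/(πd³) = 8·422·28.0/(π·4.3³) = 94528/249.78 = 378.45 MPa
τ_max = K·τ₀ = 1.2305 × 378.45 = 465.69 MPa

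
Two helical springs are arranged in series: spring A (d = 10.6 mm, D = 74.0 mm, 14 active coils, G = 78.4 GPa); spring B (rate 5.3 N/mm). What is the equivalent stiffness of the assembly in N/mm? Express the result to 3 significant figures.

k_A = Gd⁴/(8D³N_a) = (78.4×10³)(10.6⁴)/(8·74.0³·14) = 21.809 N/mm
Series: 1/k_eq = 1/21.809 + 1/5.3 = 0.23453; k_eq = 4.2638 N/mm

4.26 N/mm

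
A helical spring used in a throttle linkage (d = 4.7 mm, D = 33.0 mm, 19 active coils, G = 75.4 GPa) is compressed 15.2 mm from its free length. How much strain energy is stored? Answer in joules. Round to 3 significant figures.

0.778 J

k = Gd⁴/(8D³N_a) = (75.4×10³)(4.7⁴)/(8·33.0³·19) = 6.7356 N/mm
U = ½kδ² = 0.5 × 6.7356 × 15.2² = 778.1 N·mm = 0.7781 J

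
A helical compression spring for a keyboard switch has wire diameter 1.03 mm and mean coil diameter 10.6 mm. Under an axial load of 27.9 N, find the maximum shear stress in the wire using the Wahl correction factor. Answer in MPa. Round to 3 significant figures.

786 MPa

Spring index C = D/d = 10.6/1.03 = 10.2913
K_W = (4C−1)/(4C−4) + 0.615/C = 40.165/37.165 + 0.0598 = 1.1405
τ₀ = 8FD/(πd³) = 8·27.9·10.6/(π·1.03³) = 2365.92/3.4329 = 689.19 MPa
τ_max = K·τ₀ = 1.1405 × 689.19 = 786.01 MPa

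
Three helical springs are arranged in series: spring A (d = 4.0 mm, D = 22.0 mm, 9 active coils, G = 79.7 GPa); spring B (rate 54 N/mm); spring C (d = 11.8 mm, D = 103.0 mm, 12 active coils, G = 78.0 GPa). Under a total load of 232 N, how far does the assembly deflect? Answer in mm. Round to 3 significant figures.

k_A = Gd⁴/(8D³N_a) = (79.7×10³)(4.0⁴)/(8·22.0³·9) = 26.613 N/mm
k_C = Gd⁴/(8D³N_a) = (78.0×10³)(11.8⁴)/(8·103.0³·12) = 14.416 N/mm
Series: 1/k_eq = 1/26.613 + 1/54 + 1/14.416 = 0.12546; k_eq = 7.9705 N/mm
δ = F/k_eq = 232/7.9705 = 29.107 mm

29.1 mm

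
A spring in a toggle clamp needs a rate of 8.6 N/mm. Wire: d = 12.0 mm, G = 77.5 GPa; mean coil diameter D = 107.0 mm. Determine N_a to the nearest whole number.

19

N_a = Gd⁴/(8D³k) = (77.5×10³ × 12.0⁴)/(8 × 107.0³ × 8.6)
    = 1.60704e+09 / 8.4283e+07 = 19.07 → 19 coils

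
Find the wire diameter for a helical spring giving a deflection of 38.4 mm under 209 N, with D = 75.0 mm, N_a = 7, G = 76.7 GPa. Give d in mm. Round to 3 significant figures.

Required rate k = F/δ = 209/38.4 = 5.4427 N/mm
d = (8D³N_a·k / G)^(1/4) = (8·75.0³·7·5.4427 / (76.7×10³))^0.25
  = (1676.5)^0.25 = 6.3988 mm

6.40 mm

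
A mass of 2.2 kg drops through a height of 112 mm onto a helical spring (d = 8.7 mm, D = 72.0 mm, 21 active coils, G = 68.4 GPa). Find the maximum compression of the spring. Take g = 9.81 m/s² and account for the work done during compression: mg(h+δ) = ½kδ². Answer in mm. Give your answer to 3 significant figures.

k = Gd⁴/(8D³N_a) = (68.4×10³)(8.7⁴)/(8·72.0³·21) = 6.2492 N/mm
W = mg = 2.2 × 9.81 = 21.582 N
½kδ² − Wδ − Wh = 0 → δ = (W + √(W² + 2kWh))/k
δ = (21.582 + √(465.78 + 30211.1))/6.2492 = (21.582 + 175.15)/6.2492 = 31.481 mm

31.5 mm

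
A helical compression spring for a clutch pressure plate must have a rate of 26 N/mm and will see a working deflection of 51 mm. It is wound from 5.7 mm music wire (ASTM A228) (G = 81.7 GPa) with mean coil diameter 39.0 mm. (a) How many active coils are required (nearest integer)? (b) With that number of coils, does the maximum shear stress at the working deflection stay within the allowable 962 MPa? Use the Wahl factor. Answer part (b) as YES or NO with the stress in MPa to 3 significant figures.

(a) 7 coils; (b) YES, τ_max = 865 MPa

N_a = Gd⁴/(8D³k) = (81.7×10³)(5.7⁴)/(8·39.0³·26) = 6.99 → N_a = 7
Actual rate k = Gd⁴/(8D³·7) = 25.962 N/mm
Working load F = kδ = 25.962·51 = 1324.1 N
C = 39.0/5.7 = 6.8421; K_W = (4C−1)/(4C−4)+0.615/C = 1.2183
τ_max = K_W·8FD/(πd³) = 1.2183·710.05 = 865.03 MPa
τ_max ≤ 962 MPa → acceptable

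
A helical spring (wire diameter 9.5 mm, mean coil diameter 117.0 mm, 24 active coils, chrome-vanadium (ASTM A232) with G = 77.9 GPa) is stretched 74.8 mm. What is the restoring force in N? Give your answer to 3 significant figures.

154 N

k = Gd⁴/(8D³N_a) = (77.9×10³)(9.5⁴)/(8·117.0³·24) = 2.0634 N/mm
F = k·δ = 2.0634 × 74.8 = 154.34 N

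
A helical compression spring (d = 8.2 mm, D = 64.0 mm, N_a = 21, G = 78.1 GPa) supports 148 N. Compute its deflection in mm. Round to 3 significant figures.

k = Gd⁴/(8D³N_a) = (78.1×10³)(8.2⁴)/(8·64.0³·21) = 8.0178 N/mm
δ = F/k = 148 / 8.0178 = 18.459 mm

18.5 mm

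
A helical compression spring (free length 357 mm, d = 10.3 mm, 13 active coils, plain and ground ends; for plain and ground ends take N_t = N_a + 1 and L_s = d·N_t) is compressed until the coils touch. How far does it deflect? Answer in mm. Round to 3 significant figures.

213 mm

N_t = 14; L_s = 10.3·14 = 144.2 mm
δ_solid = L₀ − L_s = 357 − 144.2 = 212.8 mm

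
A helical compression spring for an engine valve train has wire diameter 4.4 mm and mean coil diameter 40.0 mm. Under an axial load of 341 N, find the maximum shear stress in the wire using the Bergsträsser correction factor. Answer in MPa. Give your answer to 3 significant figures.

Spring index C = D/d = 40.0/4.4 = 9.0909
K_B = (4C+2)/(4C−3) = 38.364/33.364 = 1.1499
τ₀ = 8FD/(πd³) = 8·341·40.0/(π·4.4³) = 109120/267.61 = 407.75 MPa
τ_max = K·τ₀ = 1.1499 × 407.75 = 468.86 MPa

469 MPa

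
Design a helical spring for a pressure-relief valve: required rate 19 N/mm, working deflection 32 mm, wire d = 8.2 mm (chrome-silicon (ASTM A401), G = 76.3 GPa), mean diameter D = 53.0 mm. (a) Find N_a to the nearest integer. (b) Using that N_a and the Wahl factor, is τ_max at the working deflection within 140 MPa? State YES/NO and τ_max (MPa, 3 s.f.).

(a) 15 coils; (b) NO, τ_max = 186 MPa

N_a = Gd⁴/(8D³k) = (76.3×10³)(8.2⁴)/(8·53.0³·19) = 15.24 → N_a = 15
Actual rate k = Gd⁴/(8D³·15) = 19.31 N/mm
Working load F = kδ = 19.31·32 = 617.9 N
C = 53.0/8.2 = 6.4634; K_W = (4C−1)/(4C−4)+0.615/C = 1.2324
τ_max = K_W·8FD/(πd³) = 1.2324·151.25 = 186.4 MPa
τ_max > 140 MPa → exceeds allowable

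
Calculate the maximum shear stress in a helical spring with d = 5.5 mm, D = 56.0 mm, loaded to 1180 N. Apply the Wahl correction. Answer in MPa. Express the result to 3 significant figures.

1160 MPa

Spring index C = D/d = 56.0/5.5 = 10.1818
K_W = (4C−1)/(4C−4) + 0.615/C = 39.727/36.727 + 0.0604 = 1.1421
τ₀ = 8FD/(πd³) = 8·1180·56.0/(π·5.5³) = 528640/522.68 = 1011.4 MPa
τ_max = K·τ₀ = 1.1421 × 1011.4 = 1155.1 MPa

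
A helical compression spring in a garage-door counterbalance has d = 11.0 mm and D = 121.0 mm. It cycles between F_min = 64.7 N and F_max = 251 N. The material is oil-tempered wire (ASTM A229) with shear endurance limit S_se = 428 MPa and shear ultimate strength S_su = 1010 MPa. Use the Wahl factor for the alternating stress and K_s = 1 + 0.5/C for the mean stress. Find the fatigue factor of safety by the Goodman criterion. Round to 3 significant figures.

C = D/d = 121.0/11.0 = 11.0000; K_W = (4C−1)/(4C−4)+0.615/C = 1.1309; K_s = 1+0.5/C = 1.0455
F_a = (F_max−F_min)/2 = 93.15 N; F_m = (F_max+F_min)/2 = 157.85 N
τ_a = K_W·8F_aD/(πd³) = 1.1309 × 21.564 = 24.387 MPa
τ_m = K_s·8F_mD/(πd³) = 1.0455 × 36.542 = 38.203 MPa
Goodman: 1/n_f = τ_a/S_se + τ_m/S_su = 24.387/428 + 38.203/1010 = 0.05698 + 0.03782 = 0.094804
n_f = 1/0.094804 = 10.55

10.5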